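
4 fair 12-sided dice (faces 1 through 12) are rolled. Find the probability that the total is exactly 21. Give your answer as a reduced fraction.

There are 12^4 = 20736 equally likely outcomes.
The number of ordered 4-tuples from {1,…,12} summing to 21 is 916.
P(sum = 21) = 916/20736 = 229/5184.

229/5184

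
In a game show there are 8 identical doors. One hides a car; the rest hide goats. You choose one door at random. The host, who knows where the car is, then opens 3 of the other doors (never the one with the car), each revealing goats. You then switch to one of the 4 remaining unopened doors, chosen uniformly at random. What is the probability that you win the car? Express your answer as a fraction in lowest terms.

7/32

Your original door holds the car with probability 1/8, so the other 7 collectively hold it with probability 7/8.
The host can always find 3 empty doors to open, so the reveals don't change that 7/8; it is now spread over the 4 remaining unopened doors.
P(win by switching) = (7/8) · (1/4) = 7/32.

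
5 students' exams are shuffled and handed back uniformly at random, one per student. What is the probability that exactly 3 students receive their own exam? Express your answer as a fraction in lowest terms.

1/12

Choose which 3 of the 5 are fixed: C(5,3) = 10 ways.
The remaining 2 must have no fixed point: D(2) = 1.
P = 10·1/120 = 1/12.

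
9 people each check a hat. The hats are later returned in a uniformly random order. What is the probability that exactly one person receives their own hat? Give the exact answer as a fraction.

2119/5760

Choose which one is fixed: C(9,1) = 9 ways.
The remaining 8 must have no fixed point: D(8) = 14833.
P = 9·14833/362880 = 2119/5760.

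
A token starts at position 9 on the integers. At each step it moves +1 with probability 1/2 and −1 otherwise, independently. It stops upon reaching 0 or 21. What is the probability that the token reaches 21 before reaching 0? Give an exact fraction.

With a fair step, P(i) = ½P(i−1) + ½P(i+1) with P(0)=0, P(21)=1 has the linear solution P(i) = i/21.
P(9) = 9/21 = 3/7.

3/7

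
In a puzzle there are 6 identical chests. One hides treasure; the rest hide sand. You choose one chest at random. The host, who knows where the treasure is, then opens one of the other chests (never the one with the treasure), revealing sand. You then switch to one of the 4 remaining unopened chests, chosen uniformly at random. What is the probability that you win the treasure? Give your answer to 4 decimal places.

0.2083

Your original chest holds the treasure with probability 1/6, so the other 5 collectively hold it with probability 5/6.
The host can always find an empty chest to open, so this doesn't change that 5/6; it is now spread over the 4 remaining unopened chests.
P(win by switching) = (5/6) · (1/4) = 5/24 ≈ 0.2083.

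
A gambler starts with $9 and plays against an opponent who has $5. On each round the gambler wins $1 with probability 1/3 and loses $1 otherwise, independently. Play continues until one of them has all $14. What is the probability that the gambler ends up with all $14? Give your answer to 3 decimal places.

0.031

Let r = q/p = (2/3)/(1/3) = 2. The recurrence P(i) = p·P(i+1) + q·P(i−1) with P(0)=0, P(14)=1 gives P(i) = (1 − r^i)/(1 − r^14).
P(9) = (1 − (2)^9) / (1 − (2)^14) = 511/16383 ≈ 0.031.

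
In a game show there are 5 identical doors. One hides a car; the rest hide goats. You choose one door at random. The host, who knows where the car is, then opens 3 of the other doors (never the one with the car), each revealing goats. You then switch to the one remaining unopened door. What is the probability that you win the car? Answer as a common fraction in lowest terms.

4/5

Your original door holds the car with probability 1/5, so the other 4 collectively hold it with probability 4/5.
The host can always find 3 empty doors to open, so the reveals don't change that 4/5; it is now spread over the 1 remaining unopened door.
P(win by switching) = (4/5) · (1/1) = 4/5.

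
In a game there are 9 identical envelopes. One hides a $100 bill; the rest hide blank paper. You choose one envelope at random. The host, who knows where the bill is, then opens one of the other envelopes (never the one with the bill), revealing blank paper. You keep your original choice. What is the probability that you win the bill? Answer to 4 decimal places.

The host can always open an empty envelope regardless of your choice, so this gives no information about your original envelope.
P(win by staying) = 1/9 ≈ 0.1111.

0.1111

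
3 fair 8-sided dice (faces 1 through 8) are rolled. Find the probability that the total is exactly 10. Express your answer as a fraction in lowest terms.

There are 8^3 = 512 equally likely outcomes.
The number of ordered 3-tuples from {1,…,8} summing to 10 is 36.
P(sum = 10) = 36/512 = 9/128.

9/128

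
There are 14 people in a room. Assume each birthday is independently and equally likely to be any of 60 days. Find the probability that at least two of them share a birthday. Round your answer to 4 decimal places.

It's easier to compute the probability that all 14 are distinct.
P(all distinct) = 60/60 · 59/60 · ··· · 47/60 ≈ 0.1930.
So the probability of at least one match is 1 − 0.1930 = 0.8070.

0.8070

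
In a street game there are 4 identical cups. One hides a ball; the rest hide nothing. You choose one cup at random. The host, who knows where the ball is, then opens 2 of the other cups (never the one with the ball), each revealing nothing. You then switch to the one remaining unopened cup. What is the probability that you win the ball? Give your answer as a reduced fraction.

Your original cup holds the ball with probability 1/4, so the other 3 collectively hold it with probability 3/4.
The host can always find 2 empty cups to open, so the reveals don't change that 3/4; it is now spread over the 1 remaining unopened cup.
P(win by switching) = (3/4) · (1/1) = 3/4.

3/4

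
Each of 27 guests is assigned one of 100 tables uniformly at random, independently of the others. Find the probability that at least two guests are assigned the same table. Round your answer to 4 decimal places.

0.9791

It's easier to compute the probability that all 27 are distinct.
P(all distinct) = 100/100 · 99/100 · ··· · 74/100 ≈ 0.0209.
So the probability of at least one match is 1 − 0.0209 = 0.9791.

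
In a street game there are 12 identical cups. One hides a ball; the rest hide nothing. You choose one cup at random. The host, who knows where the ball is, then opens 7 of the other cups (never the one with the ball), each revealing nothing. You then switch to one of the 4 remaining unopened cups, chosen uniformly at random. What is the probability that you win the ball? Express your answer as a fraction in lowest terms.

Your original cup holds the ball with probability 1/12, so the other 11 collectively hold it with probability 11/12.
The host can always find 7 empty cups to open, so the reveals don't change that 11/12; it is now spread over the 4 remaining unopened cups.
P(win by switching) = (11/12) · (1/4) = 11/48.

11/48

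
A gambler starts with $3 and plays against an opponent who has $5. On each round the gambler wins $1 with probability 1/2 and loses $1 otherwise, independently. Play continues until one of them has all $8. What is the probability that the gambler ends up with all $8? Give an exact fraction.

3/8

With a fair step, P(i) = ½P(i−1) + ½P(i+1) with P(0)=0, P(8)=1 has the linear solution P(i) = i/8.
P(3) = 3/8.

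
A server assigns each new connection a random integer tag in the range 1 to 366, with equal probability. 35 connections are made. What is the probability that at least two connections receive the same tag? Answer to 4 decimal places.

It's easier to compute the probability that all 35 are distinct.
P(all distinct) = 366/366 · 365/366 · ··· · 332/366 ≈ 0.1865.
So the probability of at least one match is 1 − 0.1865 = 0.8135.

0.8135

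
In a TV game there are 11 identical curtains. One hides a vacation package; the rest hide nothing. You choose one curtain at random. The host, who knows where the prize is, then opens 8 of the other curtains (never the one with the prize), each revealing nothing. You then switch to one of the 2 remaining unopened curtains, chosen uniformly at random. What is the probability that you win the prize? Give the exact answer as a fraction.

Your original curtain holds the prize with probability 1/11, so the other 10 collectively hold it with probability 10/11.
The host can always find 8 empty curtains to open, so the reveals don't change that 10/11; it is now spread over the 2 remaining unopened curtains.
P(win by switching) = (10/11) · (1/2) = 5/11.

5/11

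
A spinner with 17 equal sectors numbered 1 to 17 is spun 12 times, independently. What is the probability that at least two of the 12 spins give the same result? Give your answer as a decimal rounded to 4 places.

0.9949

P(all 12 different) = 17/17 · 16/17 · ··· · 6/17 ≈ 0.0051.
P(at least two equal) = 1 − 0.0051 = 0.9949.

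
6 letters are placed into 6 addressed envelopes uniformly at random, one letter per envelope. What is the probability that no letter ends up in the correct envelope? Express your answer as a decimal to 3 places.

0.368

This is the derangement probability: permutations of 6 with no fixed point.
D(6) = 6! · (1 − 1/1! + 1/2! − ··· + (−1)^6/6!) = 265.
P = 265/720 = 53/144 ≈ 0.368.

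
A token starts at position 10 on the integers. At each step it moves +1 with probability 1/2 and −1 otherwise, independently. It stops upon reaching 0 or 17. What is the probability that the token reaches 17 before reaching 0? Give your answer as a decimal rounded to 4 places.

0.5882

With a fair step, P(i) = ½P(i−1) + ½P(i+1) with P(0)=0, P(17)=1 has the linear solution P(i) = i/17.
P(10) = 10/17 ≈ 0.5882.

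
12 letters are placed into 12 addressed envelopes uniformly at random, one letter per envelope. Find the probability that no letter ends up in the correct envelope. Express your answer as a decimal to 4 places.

0.3679

This is the derangement probability: permutations of 12 with no fixed point.
D(12) = 12! · (1 − 1/1! + 1/2! − ··· + (−1)^12/12!) = 176214841.
P = 176214841/479001600 = 16019531/43545600 ≈ 0.3679.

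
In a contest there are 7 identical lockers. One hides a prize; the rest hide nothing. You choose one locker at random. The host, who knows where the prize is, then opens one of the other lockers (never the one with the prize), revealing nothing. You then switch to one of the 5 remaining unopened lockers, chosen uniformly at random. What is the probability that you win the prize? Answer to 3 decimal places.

0.171

Your original locker holds the prize with probability 1/7, so the other 6 collectively hold it with probability 6/7.
The host can always find an empty locker to open, so this doesn't change that 6/7; it is now spread over the 5 remaining unopened lockers.
P(win by switching) = (6/7) · (1/5) = 6/35 ≈ 0.171.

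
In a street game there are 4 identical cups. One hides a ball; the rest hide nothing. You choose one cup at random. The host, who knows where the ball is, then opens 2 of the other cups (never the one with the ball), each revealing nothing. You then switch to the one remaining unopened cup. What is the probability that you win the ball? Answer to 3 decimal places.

Your original cup holds the ball with probability 1/4, so the other 3 collectively hold it with probability 3/4.
The host can always find 2 empty cups to open, so the reveals don't change that 3/4; it is now spread over the 1 remaining unopened cup.
P(win by switching) = (3/4) · (1/1) = 3/4 ≈ 0.750.

0.750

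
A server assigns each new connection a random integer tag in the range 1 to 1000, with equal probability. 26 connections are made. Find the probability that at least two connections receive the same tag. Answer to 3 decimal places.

It's easier to compute the probability that all 26 are distinct.
P(all distinct) = 1000/1000 · 999/1000 · ··· · 975/1000 ≈ 0.721.
So the probability of at least one match is 1 − 0.721 = 0.279.

0.279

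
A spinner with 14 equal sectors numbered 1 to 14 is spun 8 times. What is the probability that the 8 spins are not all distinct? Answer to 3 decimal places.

P(all 8 different) = 14/14 · 13/14 · ··· · 7/14 ≈ 0.082.
P(at least two equal) = 1 − 0.082 = 0.918.

0.918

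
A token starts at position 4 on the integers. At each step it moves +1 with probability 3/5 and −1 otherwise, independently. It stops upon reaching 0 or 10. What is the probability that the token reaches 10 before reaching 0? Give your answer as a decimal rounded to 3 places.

0.817

Let r = q/p = (2/5)/(3/5) = 2/3. The recurrence P(i) = p·P(i+1) + q·P(i−1) with P(0)=0, P(10)=1 gives P(i) = (1 − r^i)/(1 − r^10).
P(4) = (1 − (2/3)^4) / (1 − (2/3)^10) = 9477/11605 ≈ 0.817.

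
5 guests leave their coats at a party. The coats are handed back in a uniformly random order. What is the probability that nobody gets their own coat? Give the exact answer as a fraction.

This is the derangement probability: permutations of 5 with no fixed point.
D(5) = 5! · (1 − 1/1! + 1/2! − ··· + (−1)^5/5!) = 44.
P = 44/120 = 11/30.

11/30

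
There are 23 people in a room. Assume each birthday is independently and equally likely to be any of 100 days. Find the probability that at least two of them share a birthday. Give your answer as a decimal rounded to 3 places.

It's easier to compute the probability that all 23 are distinct.
P(all distinct) = 100/100 · 99/100 · ··· · 78/100 ≈ 0.064.
So the probability of at least one match is 1 − 0.064 = 0.936.

0.936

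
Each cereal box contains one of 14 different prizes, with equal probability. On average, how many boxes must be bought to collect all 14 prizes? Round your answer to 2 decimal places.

After i distinct types are collected, each trial gives a new one with probability (14−i)/14, so the expected wait for the next new type is 14/(14−i).
E = 14/14 + 14/13 + 14/12 + 14/11 + 14/10 + 14/9 + 14/8 + 14/7 + 14/6 + 14/5 + 14/4 + 14/3 + 14/2 + 14/1 = 1171733/25740 ≈ 45.52.

45.52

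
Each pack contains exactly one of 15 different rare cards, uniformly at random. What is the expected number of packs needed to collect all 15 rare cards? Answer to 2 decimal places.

49.77

After i distinct types are collected, each trial gives a new one with probability (15−i)/15, so the expected wait for the next new type is 15/(15−i).
E = 15/15 + 15/14 + 15/13 + 15/12 + 15/11 + 15/10 + 15/9 + 15/8 + 15/7 + 15/6 + 15/5 + 15/4 + 15/3 + 15/2 + 15/1 = 1195757/24024 ≈ 49.77.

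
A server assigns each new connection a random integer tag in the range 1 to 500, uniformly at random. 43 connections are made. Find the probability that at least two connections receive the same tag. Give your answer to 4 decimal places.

0.8442

It's easier to compute the probability that all 43 are distinct.
P(all distinct) = 500/500 · 499/500 · ··· · 458/500 ≈ 0.1558.
So the probability of at least one match is 1 − 0.1558 = 0.8442.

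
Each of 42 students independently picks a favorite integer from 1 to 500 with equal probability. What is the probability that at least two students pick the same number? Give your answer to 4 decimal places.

0.8300

It's easier to compute the probability that all 42 are distinct.
P(all distinct) = 500/500 · 499/500 · ··· · 459/500 ≈ 0.1700.
So the probability of at least one match is 1 − 0.1700 = 0.8300.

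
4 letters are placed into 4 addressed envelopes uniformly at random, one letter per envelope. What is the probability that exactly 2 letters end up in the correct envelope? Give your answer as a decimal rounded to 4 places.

Choose which 2 of the 4 are fixed: C(4,2) = 6 ways.
The remaining 2 must have no fixed point: D(2) = 1.
P = 6·1/24 = 1/4 ≈ 0.2500.

0.2500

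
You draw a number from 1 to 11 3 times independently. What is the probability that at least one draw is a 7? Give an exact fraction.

P(no draw is a 7) = (10/11)^3 = 1000/1331.
P(at least one) = 1 − 1000/1331 = 331/1331.

331/1331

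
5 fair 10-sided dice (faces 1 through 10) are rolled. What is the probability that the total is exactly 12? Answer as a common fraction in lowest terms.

33/10000

There are 10^5 = 100000 equally likely outcomes.
The number of ordered 5-tuples from {1,…,10} summing to 12 is 330.
P(sum = 12) = 330/100000 = 33/10000.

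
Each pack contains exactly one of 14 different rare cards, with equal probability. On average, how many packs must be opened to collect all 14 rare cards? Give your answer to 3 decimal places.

After i distinct types are collected, each trial gives a new one with probability (14−i)/14, so the expected wait for the next new type is 14/(14−i).
E = 14/14 + 14/13 + 14/12 + 14/11 + 14/10 + 14/9 + 14/8 + 14/7 + 14/6 + 14/5 + 14/4 + 14/3 + 14/2 + 14/1 = 1171733/25740 ≈ 45.522.

45.522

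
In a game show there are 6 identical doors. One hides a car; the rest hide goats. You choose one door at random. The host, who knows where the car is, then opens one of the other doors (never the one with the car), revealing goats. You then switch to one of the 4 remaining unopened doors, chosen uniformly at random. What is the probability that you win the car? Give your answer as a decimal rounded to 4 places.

0.2083

Your original door holds the car with probability 1/6, so the other 5 collectively hold it with probability 5/6.
The host can always find an empty door to open, so this doesn't change that 5/6; it is now spread over the 4 remaining unopened doors.
P(win by switching) = (5/6) · (1/4) = 5/24 ≈ 0.2083.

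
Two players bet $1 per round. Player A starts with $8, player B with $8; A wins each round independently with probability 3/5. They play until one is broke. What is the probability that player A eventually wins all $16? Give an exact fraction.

6561/6817

Let r = q/p = (2/5)/(3/5) = 2/3. The recurrence P(i) = p·P(i+1) + q·P(i−1) with P(0)=0, P(16)=1 gives P(i) = (1 − r^i)/(1 − r^16).
P(8) = (1 − (2/3)^8) / (1 − (2/3)^16) = 6561/6817.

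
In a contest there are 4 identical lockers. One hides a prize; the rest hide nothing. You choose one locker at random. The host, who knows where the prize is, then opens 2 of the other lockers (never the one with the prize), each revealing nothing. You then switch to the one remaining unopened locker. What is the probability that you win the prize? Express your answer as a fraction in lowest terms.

3/4

Your original locker holds the prize with probability 1/4, so the other 3 collectively hold it with probability 3/4.
The host can always find 2 empty lockers to open, so the reveals don't change that 3/4; it is now spread over the 1 remaining unopened locker.
P(win by switching) = (3/4) · (1/1) = 3/4.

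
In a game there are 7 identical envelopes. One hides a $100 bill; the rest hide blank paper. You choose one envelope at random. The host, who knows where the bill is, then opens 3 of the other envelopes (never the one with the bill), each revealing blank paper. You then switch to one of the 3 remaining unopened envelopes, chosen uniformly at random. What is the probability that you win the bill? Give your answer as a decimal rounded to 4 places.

Your original envelope holds the bill with probability 1/7, so the other 6 collectively hold it with probability 6/7.
The host can always find 3 empty envelopes to open, so the reveals don't change that 6/7; it is now spread over the 3 remaining unopened envelopes.
P(win by switching) = (6/7) · (1/3) = 2/7 ≈ 0.2857.

0.2857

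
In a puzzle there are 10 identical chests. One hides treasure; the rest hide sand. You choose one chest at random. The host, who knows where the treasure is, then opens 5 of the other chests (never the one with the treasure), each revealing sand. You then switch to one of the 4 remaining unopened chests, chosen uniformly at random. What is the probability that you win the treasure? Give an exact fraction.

Your original chest holds the treasure with probability 1/10, so the other 9 collectively hold it with probability 9/10.
The host can always find 5 empty chests to open, so the reveals don't change that 9/10; it is now spread over the 4 remaining unopened chests.
P(win by switching) = (9/10) · (1/4) = 9/40.

9/40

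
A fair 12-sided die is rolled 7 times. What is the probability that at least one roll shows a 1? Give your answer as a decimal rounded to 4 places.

P(no roll shows a 1) = (11/12)^7 ≈ 0.5439.
P(at least one) = 1 − 0.5439 = 0.4561.

0.4561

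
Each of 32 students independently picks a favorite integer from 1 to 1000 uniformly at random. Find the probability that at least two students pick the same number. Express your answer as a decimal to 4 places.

It's easier to compute the probability that all 32 are distinct.
P(all distinct) = 1000/1000 · 999/1000 · ··· · 969/1000 ≈ 0.6057.
So the probability of at least one match is 1 − 0.6057 = 0.3943.

0.3943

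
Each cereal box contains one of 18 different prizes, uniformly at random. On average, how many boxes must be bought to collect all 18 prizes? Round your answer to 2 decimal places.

After i distinct types are collected, each trial gives a new one with probability (18−i)/18, so the expected wait for the next new type is 18/(18−i).
E = 18/18 + 18/17 + 18/16 + 18/15 + 18/14 + 18/13 + 18/12 + 18/11 + 18/10 + 18/9 + 18/8 + 18/7 + 18/6 + 18/5 + 18/4 + 18/3 + 18/2 + 18/1 = 42822903/680680 ≈ 62.91.

62.91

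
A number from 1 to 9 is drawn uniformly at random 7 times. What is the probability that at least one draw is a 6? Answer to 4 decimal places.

P(no draw is a 6) = (8/9)^7 ≈ 0.4385.
P(at least one) = 1 − 0.4385 = 0.5615.

0.5615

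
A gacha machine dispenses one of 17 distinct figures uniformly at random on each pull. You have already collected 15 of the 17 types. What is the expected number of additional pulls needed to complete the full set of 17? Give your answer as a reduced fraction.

51/2

Starting from 15 distinct types, each trial gives a new one with probability (17−i)/17 when i types are held, so the wait for the next new type is 17/(17−i).
E = 17/2 + 17/1 = 51/2.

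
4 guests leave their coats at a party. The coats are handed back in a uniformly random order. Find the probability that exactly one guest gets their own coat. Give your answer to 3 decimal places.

Choose which one is fixed: C(4,1) = 4 ways.
The remaining 3 must have no fixed point: D(3) = 2.
P = 4·2/24 = 1/3 ≈ 0.333.

0.333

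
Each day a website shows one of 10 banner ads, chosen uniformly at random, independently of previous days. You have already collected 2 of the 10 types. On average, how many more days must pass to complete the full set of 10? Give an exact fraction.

761/28

Starting from 2 distinct types, each trial gives a new one with probability (10−i)/10 when i types are held, so the wait for the next new type is 10/(10−i).
E = 10/8 + 10/7 + 10/6 + 10/5 + 10/4 + 10/3 + 10/2 + 10/1 = 761/28.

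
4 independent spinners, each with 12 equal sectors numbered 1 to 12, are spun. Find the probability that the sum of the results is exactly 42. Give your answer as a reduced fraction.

There are 12^4 = 20736 equally likely outcomes.
The number of ordered 4-tuples from {1,…,12} summing to 42 is 84.
P(sum = 42) = 84/20736 = 7/1728.

7/1728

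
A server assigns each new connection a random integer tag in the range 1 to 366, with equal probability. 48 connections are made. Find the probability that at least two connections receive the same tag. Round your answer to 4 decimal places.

It's easier to compute the probability that all 48 are distinct.
P(all distinct) = 366/366 · 365/366 · ··· · 319/366 ≈ 0.0398.
So the probability of at least one match is 1 − 0.0398 = 0.9602.

0.9602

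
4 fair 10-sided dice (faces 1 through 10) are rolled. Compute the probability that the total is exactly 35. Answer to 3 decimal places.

0.006

There are 10^4 = 10000 equally likely outcomes.
The number of ordered 4-tuples from {1,…,10} summing to 35 is 56.
P(sum = 35) = 56/10000 = 7/1250 ≈ 0.006.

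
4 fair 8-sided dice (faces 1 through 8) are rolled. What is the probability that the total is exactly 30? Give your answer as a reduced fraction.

5/2048

There are 8^4 = 4096 equally likely outcomes.
The number of ordered 4-tuples from {1,…,8} summing to 30 is 10.
P(sum = 30) = 10/4096 = 5/2048.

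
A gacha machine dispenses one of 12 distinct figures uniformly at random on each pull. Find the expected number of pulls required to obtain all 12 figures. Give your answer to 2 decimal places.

After i distinct types are collected, each trial gives a new one with probability (12−i)/12, so the expected wait for the next new type is 12/(12−i).
E = 12/12 + 12/11 + 12/10 + 12/9 + 12/8 + 12/7 + 12/6 + 12/5 + 12/4 + 12/3 + 12/2 + 12/1 = 86021/2310 ≈ 37.24.

37.24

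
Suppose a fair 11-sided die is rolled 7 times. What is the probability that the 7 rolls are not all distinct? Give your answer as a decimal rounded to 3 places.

0.915

P(all 7 different) = 11/11 · 10/11 · ··· · 5/11 ≈ 0.085.
P(at least two equal) = 1 − 0.085 = 0.915.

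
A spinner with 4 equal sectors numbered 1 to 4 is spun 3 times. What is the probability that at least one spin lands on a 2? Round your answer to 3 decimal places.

0.578

P(no spin lands on a 2) = (3/4)^3 ≈ 0.422.
P(at least one) = 1 − 0.422 = 0.578.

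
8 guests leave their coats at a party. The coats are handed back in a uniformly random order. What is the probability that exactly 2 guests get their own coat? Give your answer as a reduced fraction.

Choose which 2 of the 8 are fixed: C(8,2) = 28 ways.
The remaining 6 must have no fixed point: D(6) = 265.
P = 28·265/40320 = 53/288.

53/288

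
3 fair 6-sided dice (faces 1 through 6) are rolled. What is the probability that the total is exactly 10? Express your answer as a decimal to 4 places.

There are 6^3 = 216 equally likely outcomes.
The number of ordered 3-tuples from {1,…,6} summing to 10 is 27.
P(sum = 10) = 27/216 = 1/8 ≈ 0.1250.

0.1250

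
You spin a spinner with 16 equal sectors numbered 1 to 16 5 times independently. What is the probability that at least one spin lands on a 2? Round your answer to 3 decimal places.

0.276

P(no spin lands on a 2) = (15/16)^5 ≈ 0.724.
P(at least one) = 1 − 0.724 = 0.276.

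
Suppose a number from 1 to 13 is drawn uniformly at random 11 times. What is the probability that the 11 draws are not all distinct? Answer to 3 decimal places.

0.998

P(all 11 different) = 13/13 · 12/13 · ··· · 3/13 ≈ 0.002.
P(at least two equal) = 1 − 0.002 = 0.998.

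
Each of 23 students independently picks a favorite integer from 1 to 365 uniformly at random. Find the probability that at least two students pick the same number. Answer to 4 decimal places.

It's easier to compute the probability that all 23 are distinct.
P(all distinct) = 365/365 · 364/365 · ··· · 343/365 ≈ 0.4927.
So the probability of at least one match is 1 − 0.4927 = 0.5073.

0.5073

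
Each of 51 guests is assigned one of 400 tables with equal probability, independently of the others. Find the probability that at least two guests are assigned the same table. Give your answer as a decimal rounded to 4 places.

0.9642

It's easier to compute the probability that all 51 are distinct.
P(all distinct) = 400/400 · 399/400 · ··· · 350/400 ≈ 0.0358.
So the probability of at least one match is 1 − 0.0358 = 0.9642.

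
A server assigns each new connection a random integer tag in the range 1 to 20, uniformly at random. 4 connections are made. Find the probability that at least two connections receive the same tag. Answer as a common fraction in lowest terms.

1093/4000

It's easier to compute the probability that all 4 are distinct.
P(all distinct) = 20/20 · 19/20 · ··· · 17/20 = 2907/4000.
So the probability of at least one match is 1 − 2907/4000 = 1093/4000.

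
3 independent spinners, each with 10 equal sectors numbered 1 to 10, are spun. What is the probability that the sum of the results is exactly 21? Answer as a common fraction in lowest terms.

11/200

There are 10^3 = 1000 equally likely outcomes.
The number of ordered 3-tuples from {1,…,10} summing to 21 is 55.
P(sum = 21) = 55/1000 = 11/200.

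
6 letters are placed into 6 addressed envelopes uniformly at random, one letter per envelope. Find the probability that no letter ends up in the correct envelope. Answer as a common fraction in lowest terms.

53/144

This is the derangement probability: permutations of 6 with no fixed point.
D(6) = 6! · (1 − 1/1! + 1/2! − ··· + (−1)^6/6!) = 265.
P = 265/720 = 53/144.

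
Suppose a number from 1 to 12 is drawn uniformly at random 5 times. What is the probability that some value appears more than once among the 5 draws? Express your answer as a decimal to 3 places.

P(all 5 different) = 12/12 · 11/12 · ··· · 8/12 ≈ 0.382.
P(at least two equal) = 1 − 0.382 = 0.618.

0.618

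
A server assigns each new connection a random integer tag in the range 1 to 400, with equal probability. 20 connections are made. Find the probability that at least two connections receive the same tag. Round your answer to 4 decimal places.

It's easier to compute the probability that all 20 are distinct.
P(all distinct) = 400/400 · 399/400 · ··· · 381/400 ≈ 0.6170.
So the probability of at least one match is 1 − 0.6170 = 0.3830.

0.3830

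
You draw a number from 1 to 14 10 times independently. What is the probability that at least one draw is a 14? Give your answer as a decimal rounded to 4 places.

0.5234

P(no draw is a 14) = (13/14)^10 ≈ 0.4766.
P(at least one) = 1 − 0.4766 = 0.5234.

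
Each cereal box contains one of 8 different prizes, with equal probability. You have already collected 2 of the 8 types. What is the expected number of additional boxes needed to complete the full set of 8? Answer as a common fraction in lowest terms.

98/5

Starting from 2 distinct types, each trial gives a new one with probability (8−i)/8 when i types are held, so the wait for the next new type is 8/(8−i).
E = 8/6 + 8/5 + 8/4 + 8/3 + 8/2 + 8/1 = 98/5.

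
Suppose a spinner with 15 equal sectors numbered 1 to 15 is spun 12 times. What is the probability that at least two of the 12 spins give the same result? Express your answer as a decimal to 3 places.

0.998

P(all 12 different) = 15/15 · 14/15 · ··· · 4/15 ≈ 0.002.
P(at least two equal) = 1 − 0.002 = 0.998.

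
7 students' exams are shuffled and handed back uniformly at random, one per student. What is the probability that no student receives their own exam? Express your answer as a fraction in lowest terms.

103/280

This is the derangement probability: permutations of 7 with no fixed point.
D(7) = 7! · (1 − 1/1! + 1/2! − ··· + (−1)^7/7!) = 1854.
P = 1854/5040 = 103/280.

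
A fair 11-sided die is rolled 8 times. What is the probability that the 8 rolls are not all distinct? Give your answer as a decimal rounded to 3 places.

0.969

P(all 8 different) = 11/11 · 10/11 · ··· · 4/11 ≈ 0.031.
P(at least two equal) = 1 − 0.031 = 0.969.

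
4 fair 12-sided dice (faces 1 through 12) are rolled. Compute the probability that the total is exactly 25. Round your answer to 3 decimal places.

0.055

There are 12^4 = 20736 equally likely outcomes.
The number of ordered 4-tuples from {1,…,12} summing to 25 is 1144.
P(sum = 25) = 1144/20736 = 143/2592 ≈ 0.055.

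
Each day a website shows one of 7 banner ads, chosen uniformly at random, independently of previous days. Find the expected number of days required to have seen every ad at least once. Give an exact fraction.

363/20

After i distinct types are collected, each trial gives a new one with probability (7−i)/7, so the expected wait for the next new type is 7/(7−i).
E = 7/7 + 7/6 + 7/5 + 7/4 + 7/3 + 7/2 + 7/1 = 363/20.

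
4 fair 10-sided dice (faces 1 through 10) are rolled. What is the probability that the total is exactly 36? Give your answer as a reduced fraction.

There are 10^4 = 10000 equally likely outcomes.
The number of ordered 4-tuples from {1,…,10} summing to 36 is 35.
P(sum = 36) = 35/10000 = 7/2000.

7/2000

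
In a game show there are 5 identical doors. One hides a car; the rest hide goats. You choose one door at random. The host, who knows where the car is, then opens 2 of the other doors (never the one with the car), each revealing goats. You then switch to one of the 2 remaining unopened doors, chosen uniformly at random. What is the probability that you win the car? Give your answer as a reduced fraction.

Your original door holds the car with probability 1/5, so the other 4 collectively hold it with probability 4/5.
The host can always find 2 empty doors to open, so the reveals don't change that 4/5; it is now spread over the 2 remaining unopened doors.
P(win by switching) = (4/5) · (1/2) = 2/5.

2/5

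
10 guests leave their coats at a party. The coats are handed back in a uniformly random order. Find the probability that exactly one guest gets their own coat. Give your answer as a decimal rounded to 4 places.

Choose which one is fixed: C(10,1) = 10 ways.
The remaining 9 must have no fixed point: D(9) = 133496.
P = 10·133496/3628800 = 16687/45360 ≈ 0.3679.

0.3679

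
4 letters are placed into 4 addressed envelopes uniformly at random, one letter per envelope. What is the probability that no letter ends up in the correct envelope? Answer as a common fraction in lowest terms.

This is the derangement probability: permutations of 4 with no fixed point.
D(4) = 4! · (1 − 1/1! + 1/2! − ··· + (−1)^4/4!) = 9.
P = 9/24 = 3/8.

3/8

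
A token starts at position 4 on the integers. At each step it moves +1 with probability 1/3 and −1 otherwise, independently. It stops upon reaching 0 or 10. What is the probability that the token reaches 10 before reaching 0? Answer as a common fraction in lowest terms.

Let r = q/p = (2/3)/(1/3) = 2. The recurrence P(i) = p·P(i+1) + q·P(i−1) with P(0)=0, P(10)=1 gives P(i) = (1 − r^i)/(1 − r^10).
P(4) = (1 − (2)^4) / (1 − (2)^10) = 5/341.

5/341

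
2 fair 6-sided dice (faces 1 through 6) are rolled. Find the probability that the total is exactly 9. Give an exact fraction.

There are 6^2 = 36 equally likely outcomes.
The number of ordered 2-tuples from {1,…,6} summing to 9 is 4.
P(sum = 9) = 4/36 = 1/9.

1/9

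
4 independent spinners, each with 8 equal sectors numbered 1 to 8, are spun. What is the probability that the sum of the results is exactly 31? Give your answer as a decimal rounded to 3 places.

0.001

There are 8^4 = 4096 equally likely outcomes.
The number of ordered 4-tuples from {1,…,8} summing to 31 is 4.
P(sum = 31) = 4/4096 = 1/1024 ≈ 0.001.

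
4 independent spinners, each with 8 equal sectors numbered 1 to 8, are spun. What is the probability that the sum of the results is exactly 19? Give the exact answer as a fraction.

21/256

There are 8^4 = 4096 equally likely outcomes.
The number of ordered 4-tuples from {1,…,8} summing to 19 is 336.
P(sum = 19) = 336/4096 = 21/256.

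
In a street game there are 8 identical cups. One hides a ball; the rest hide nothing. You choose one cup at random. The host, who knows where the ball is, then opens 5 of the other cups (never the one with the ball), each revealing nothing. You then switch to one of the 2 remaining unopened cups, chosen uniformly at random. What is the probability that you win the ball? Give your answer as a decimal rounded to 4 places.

0.4375

Your original cup holds the ball with probability 1/8, so the other 7 collectively hold it with probability 7/8.
The host can always find 5 empty cups to open, so the reveals don't change that 7/8; it is now spread over the 2 remaining unopened cups.
P(win by switching) = (7/8) · (1/2) = 7/16 ≈ 0.4375.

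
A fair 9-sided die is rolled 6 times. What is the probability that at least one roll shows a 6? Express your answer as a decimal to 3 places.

0.507

P(no roll shows a 6) = (8/9)^6 ≈ 0.493.
P(at least one) = 1 − 0.493 = 0.507.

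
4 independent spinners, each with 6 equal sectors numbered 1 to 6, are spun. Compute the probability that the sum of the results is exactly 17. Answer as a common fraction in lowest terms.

There are 6^4 = 1296 equally likely outcomes.
The number of ordered 4-tuples from {1,…,6} summing to 17 is 104.
P(sum = 17) = 104/1296 = 13/162.

13/162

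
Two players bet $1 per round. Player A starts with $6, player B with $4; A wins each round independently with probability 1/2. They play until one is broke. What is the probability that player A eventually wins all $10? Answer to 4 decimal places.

0.6000

With a fair step, P(i) = ½P(i−1) + ½P(i+1) with P(0)=0, P(10)=1 has the linear solution P(i) = i/10.
P(6) = 6/10 = 3/5 ≈ 0.6000.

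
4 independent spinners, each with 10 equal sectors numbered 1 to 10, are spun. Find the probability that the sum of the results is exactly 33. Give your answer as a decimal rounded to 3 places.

There are 10^4 = 10000 equally likely outcomes.
The number of ordered 4-tuples from {1,…,10} summing to 33 is 120.
P(sum = 33) = 120/10000 = 3/250 ≈ 0.012.

0.012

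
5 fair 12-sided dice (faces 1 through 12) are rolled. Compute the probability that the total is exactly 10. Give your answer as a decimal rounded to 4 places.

0.0005

There are 12^5 = 248832 equally likely outcomes.
The number of ordered 5-tuples from {1,…,12} summing to 10 is 126.
P(sum = 10) = 126/248832 = 7/13824 ≈ 0.0005.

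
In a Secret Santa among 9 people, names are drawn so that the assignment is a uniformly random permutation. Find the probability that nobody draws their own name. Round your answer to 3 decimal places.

0.368

This is the derangement probability: permutations of 9 with no fixed point.
D(9) = 9! · (1 − 1/1! + 1/2! − ··· + (−1)^9/9!) = 133496.
P = 133496/362880 = 16687/45360 ≈ 0.368.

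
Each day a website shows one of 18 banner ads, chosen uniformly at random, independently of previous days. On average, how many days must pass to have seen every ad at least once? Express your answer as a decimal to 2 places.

62.91

After i distinct types are collected, each trial gives a new one with probability (18−i)/18, so the expected wait for the next new type is 18/(18−i).
E = 18/18 + 18/17 + 18/16 + 18/15 + 18/14 + 18/13 + 18/12 + 18/11 + 18/10 + 18/9 + 18/8 + 18/7 + 18/6 + 18/5 + 18/4 + 18/3 + 18/2 + 18/1 = 42822903/680680 ≈ 62.91.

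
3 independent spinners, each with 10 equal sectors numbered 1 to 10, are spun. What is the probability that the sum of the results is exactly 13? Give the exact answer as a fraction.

There are 10^3 = 1000 equally likely outcomes.
The number of ordered 3-tuples from {1,…,10} summing to 13 is 63.
P(sum = 13) = 63/1000.

63/1000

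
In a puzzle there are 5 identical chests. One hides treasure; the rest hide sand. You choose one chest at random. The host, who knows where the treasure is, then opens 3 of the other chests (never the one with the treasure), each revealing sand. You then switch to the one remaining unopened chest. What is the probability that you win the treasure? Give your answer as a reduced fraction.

4/5

Your original chest holds the treasure with probability 1/5, so the other 4 collectively hold it with probability 4/5.
The host can always find 3 empty chests to open, so the reveals don't change that 4/5; it is now spread over the 1 remaining unopened chest.
P(win by switching) = (4/5) · (1/1) = 4/5.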